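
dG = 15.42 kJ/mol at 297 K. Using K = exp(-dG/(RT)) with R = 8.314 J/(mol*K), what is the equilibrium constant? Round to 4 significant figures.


dG is in kJ/mol; multiply by 1000 to match R in J/(mol*K).
RT = 8.314 * 297 = 2469.258 J/mol
exponent = -dG*1000 / (RT) = -(15.42*1000) / 2469.258 = -6.24479095
K = exp(-6.24479095)
K = 0.0019405362, rounded to 4 significant figures:

0.001941


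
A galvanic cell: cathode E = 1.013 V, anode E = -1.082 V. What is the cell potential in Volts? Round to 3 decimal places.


Standard cell potential: E_cell = E_cathode - E_anode.
E_cell = 1.013 - (-1.082)
E_cell = 2.095 V, rounded to 3 dp:

2.095 V


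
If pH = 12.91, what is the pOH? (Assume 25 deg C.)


At 25 deg C, pH + pOH = 14.
pOH = 14 - pH = 14 - 12.91
pOH = 1.09:

1.09


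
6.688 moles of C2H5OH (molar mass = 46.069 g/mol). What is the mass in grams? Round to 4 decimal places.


mass = n * M
mass = 6.688 * 46.069
mass = 308.109472 g, rounded to 4 dp:

308.1095 g


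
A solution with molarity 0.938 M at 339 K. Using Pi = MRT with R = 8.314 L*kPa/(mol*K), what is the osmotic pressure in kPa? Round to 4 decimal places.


Osmotic pressure (van't Hoff): Pi = M*R*T.
RT = 8.314 * 339 = 2818.446
Pi = 0.938 * 2818.446
Pi = 2643.702348 kPa, rounded to 4 dp:

2643.7023 kPa


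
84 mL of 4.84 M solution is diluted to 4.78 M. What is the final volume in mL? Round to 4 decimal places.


Dilution: M1*V1 = M2*V2, solve for V2.
V2 = M1*V1 / M2
V2 = 4.84 * 84 / 4.78
V2 = 406.56 / 4.78
V2 = 85.05439331 mL, rounded to 4 dp:

85.0544 mL


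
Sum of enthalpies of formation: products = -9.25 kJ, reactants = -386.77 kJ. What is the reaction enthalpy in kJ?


dH_rxn = sum(dH_f products) - sum(dH_f reactants)
dH_rxn = -9.25 - (-386.77)
dH_rxn = 377.52 kJ:

377.52 kJ


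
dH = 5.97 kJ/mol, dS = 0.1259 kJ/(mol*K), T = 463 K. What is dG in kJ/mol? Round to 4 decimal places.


Gibbs: dG = dH - T*dS (consistent units, dS already in kJ/(mol*K)).
T*dS = 463 * 0.1259 = 58.2917
dG = 5.97 - (58.2917)
dG = -52.3217 kJ/mol, rounded to 4 dp:

-52.3217 kJ/mol


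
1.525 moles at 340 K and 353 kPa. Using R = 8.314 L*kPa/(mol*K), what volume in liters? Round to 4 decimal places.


PV = nRT, solve for V = nRT / P.
nRT = 1.525 * 8.314 * 340 = 4310.809
V = 4310.809 / 353
V = 12.21192351 L, rounded to 4 dp:

12.2119 L


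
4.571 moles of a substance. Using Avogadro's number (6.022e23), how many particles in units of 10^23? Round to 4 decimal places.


N = n * NA, then divide by 1e23 for the requested units.
N / 1e23 = n * 6.022
N / 1e23 = 4.571 * 6.022
N / 1e23 = 27.526562, rounded to 4 dp:

27.5266


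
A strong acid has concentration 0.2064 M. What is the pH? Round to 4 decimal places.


A strong acid dissociates completely, so [H+] equals the given concentration.
pH = -log10([H+]) = -log10(0.2064)
pH = 0.68529031, rounded to 4 dp:

0.6853


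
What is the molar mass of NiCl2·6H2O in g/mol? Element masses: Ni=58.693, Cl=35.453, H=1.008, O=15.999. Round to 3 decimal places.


M = sum(count * atomic_mass) over atoms.
M = 1*58.693 + 2*35.453 + 12*1.008 + 6*15.999
M = 58.693 + 70.906 + 12.096 + 95.994
M = 237.689 g/mol, rounded to 3 dp:

237.689 g/mol


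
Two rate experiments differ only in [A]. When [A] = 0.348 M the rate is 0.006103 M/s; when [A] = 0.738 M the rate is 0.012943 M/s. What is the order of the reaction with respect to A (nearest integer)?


Rate is proportional to [A]^n, so rate2/rate1 = ([A]2/[A]1)^n. Take logs to solve for n.
rate2/rate1 = 0.012943 / 0.006103 = 2.1208
[A]2/[A]1 = 0.738 / 0.348 = 2.1207
n = ln(2.1208) / ln(2.1207) = 1.0
Nearest integer order:

1


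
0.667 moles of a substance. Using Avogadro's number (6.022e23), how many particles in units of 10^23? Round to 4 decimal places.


N = n * NA, then divide by 1e23 for the requested units.
N / 1e23 = n * 6.022
N / 1e23 = 0.667 * 6.022
N / 1e23 = 4.016674, rounded to 4 dp:

4.0167


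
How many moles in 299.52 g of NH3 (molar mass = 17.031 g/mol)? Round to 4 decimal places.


n = mass / M
n = 299.52 / 17.031
n = 17.58675357 mol, rounded to 4 dp:

17.5868 mol


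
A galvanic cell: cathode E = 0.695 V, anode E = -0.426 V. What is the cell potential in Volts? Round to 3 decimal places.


Standard cell potential: E_cell = E_cathode - E_anode.
E_cell = 0.695 - (-0.426)
E_cell = 1.121 V, rounded to 3 dp:

1.121 V


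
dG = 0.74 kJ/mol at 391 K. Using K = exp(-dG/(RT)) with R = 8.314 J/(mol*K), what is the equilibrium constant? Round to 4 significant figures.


dG is in kJ/mol; multiply by 1000 to match R in J/(mol*K).
RT = 8.314 * 391 = 3250.774 J/mol
exponent = -dG*1000 / (RT) = -(0.74*1000) / 3250.774 = -0.22763809
K = exp(-0.22763809)
K = 0.79641244, rounded to 4 significant figures:

0.7964


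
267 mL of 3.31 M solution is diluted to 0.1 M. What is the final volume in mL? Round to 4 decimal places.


Dilution: M1*V1 = M2*V2, solve for V2.
V2 = M1*V1 / M2
V2 = 3.31 * 267 / 0.1
V2 = 883.77 / 0.1
V2 = 8837.7 mL, rounded to 4 dp:

8837.7000 mL


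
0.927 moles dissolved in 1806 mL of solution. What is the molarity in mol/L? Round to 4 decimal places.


Convert volume to liters: V_L = V_mL / 1000.
V_L = 1806 / 1000 = 1.806 L
M = n / V_L = 0.927 / 1.806
M = 0.51328904 mol/L, rounded to 4 dp:

0.5133 mol/L


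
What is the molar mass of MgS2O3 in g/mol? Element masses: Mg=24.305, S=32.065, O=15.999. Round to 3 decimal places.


M = sum(count * atomic_mass) over atoms.
M = 1*24.305 + 2*32.065 + 3*15.999
M = 24.305 + 64.13 + 47.997
M = 136.432 g/mol, rounded to 3 dp:

136.432 g/mol


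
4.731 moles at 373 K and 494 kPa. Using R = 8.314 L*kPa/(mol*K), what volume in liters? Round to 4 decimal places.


PV = nRT, solve for V = nRT / P.
nRT = 4.731 * 8.314 * 373 = 14671.4082
V = 14671.4082 / 494
V = 29.69920688 L, rounded to 4 dp:

29.6992 L


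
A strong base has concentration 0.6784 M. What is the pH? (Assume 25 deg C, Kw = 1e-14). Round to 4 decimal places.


A strong base dissociates completely, so [OH-] equals the given concentration.
pOH = -log10([OH-]) = -log10(0.6784) = 0.168514
pH = 14 - pOH = 14 - 0.168514
pH = 13.831486, rounded to 4 dp:

13.8315


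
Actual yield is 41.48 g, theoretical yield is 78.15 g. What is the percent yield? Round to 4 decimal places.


% yield = 100 * actual / theoretical
% yield = 100 * 41.48 / 78.15
% yield = 53.07741523 %, rounded to 4 dp:

53.0774 %


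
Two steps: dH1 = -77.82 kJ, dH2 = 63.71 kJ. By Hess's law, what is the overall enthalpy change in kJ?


Hess's law: enthalpy is a state function, so add the step enthalpies.
dH_total = dH1 + dH2 = -77.82 + (63.71)
dH_total = -14.11 kJ:

-14.11 kJ


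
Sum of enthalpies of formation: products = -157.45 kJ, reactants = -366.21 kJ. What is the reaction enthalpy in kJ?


dH_rxn = sum(dH_f products) - sum(dH_f reactants)
dH_rxn = -157.45 - (-366.21)
dH_rxn = 208.76 kJ:

208.76 kJ


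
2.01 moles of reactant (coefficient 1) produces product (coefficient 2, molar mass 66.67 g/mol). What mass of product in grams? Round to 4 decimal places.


Use the coefficient ratio to convert reactant moles to product moles, then multiply by the product's molar mass.
moles_P = moles_R * (coeff_P / coeff_R) = 2.01 * (2/1) = 4.02
mass_P = moles_P * M_P = 4.02 * 66.67
mass_P = 268.0134 g, rounded to 4 dp:

268.0134 g


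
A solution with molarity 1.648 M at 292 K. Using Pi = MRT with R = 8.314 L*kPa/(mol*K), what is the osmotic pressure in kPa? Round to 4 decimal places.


Osmotic pressure (van't Hoff): Pi = M*R*T.
RT = 8.314 * 292 = 2427.688
Pi = 1.648 * 2427.688
Pi = 4000.829824 kPa, rounded to 4 dp:

4000.8298 kPa


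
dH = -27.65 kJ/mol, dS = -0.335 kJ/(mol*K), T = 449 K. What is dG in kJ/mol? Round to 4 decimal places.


Gibbs: dG = dH - T*dS (consistent units, dS already in kJ/(mol*K)).
T*dS = 449 * -0.335 = -150.415
dG = -27.65 - (-150.415)
dG = 122.765 kJ/mol, rounded to 4 dp:

122.7650 kJ/mol


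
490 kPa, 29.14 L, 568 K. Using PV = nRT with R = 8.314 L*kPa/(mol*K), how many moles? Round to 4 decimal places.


PV = nRT, solve for n = PV / (RT).
PV = 490 * 29.14 = 14278.6
RT = 8.314 * 568 = 4722.352
n = 14278.6 / 4722.352
n = 3.02362043 mol, rounded to 4 dp:

3.0236 mol


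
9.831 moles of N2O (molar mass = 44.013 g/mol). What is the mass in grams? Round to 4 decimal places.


mass = n * M
mass = 9.831 * 44.013
mass = 432.691803 g, rounded to 4 dp:

432.6918 g


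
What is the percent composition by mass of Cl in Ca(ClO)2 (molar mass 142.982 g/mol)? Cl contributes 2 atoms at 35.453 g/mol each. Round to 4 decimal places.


pct = 100 * (n_elem * M_elem) / M_total
mass_contribution = 2 * 35.453 = 70.906 g/mol
pct = 100 * 70.906 / 142.982
pct = 49.59085759 %, rounded to 4 dp:

49.5909 %


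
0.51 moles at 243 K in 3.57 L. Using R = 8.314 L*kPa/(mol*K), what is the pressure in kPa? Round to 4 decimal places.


PV = nRT, solve for P = nRT / V.
nRT = 0.51 * 8.314 * 243 = 1030.354
P = 1030.354 / 3.57
P = 288.61456583 kPa, rounded to 4 dp:

288.6146 kPa


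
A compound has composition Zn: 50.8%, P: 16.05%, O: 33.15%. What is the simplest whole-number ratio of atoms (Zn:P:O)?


Assume 100 g of compound, divide each mass% by atomic mass to get moles, then normalize by the smallest to get a raw atom ratio.
Moles per 100 g: Zn: 50.8/65.38 = 0.777, P: 16.05/30.974 = 0.5182, O: 33.15/15.999 = 2.072
Raw ratio (divide by min = 0.5182): Zn: 1.499, P: 1.0, O: 3.999
Multiply by 2 to clear fractions: Zn: 2.999 ~= 3, P: 2.0 ~= 2, O: 7.997 ~= 8
Reduce by GCD to get the simplest whole-number ratio:

3:2:8


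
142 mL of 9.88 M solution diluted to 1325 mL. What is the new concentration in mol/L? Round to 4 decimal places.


Dilution: M1*V1 = M2*V2, solve for M2.
M2 = M1*V1 / V2
M2 = 9.88 * 142 / 1325
M2 = 1402.96 / 1325
M2 = 1.05883774 mol/L, rounded to 4 dp:

1.0588 mol/L


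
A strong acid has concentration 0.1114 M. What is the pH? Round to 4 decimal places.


A strong acid dissociates completely, so [H+] equals the given concentration.
pH = -log10([H+]) = -log10(0.1114)
pH = 0.95311481, rounded to 4 dp:

0.9531


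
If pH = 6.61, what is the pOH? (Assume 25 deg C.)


At 25 deg C, pH + pOH = 14.
pOH = 14 - pH = 14 - 6.61
pOH = 7.39:

7.39


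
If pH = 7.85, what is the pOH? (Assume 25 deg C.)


At 25 deg C, pH + pOH = 14.
pOH = 14 - pH = 14 - 7.85
pOH = 6.15:

6.15


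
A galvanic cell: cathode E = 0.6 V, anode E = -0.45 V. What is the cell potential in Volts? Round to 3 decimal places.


Standard cell potential: E_cell = E_cathode - E_anode.
E_cell = 0.6 - (-0.45)
E_cell = 1.05 V, rounded to 3 dp:

1.050 V


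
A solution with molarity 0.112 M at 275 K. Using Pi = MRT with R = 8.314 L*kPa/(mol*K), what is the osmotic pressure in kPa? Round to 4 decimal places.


Osmotic pressure (van't Hoff): Pi = M*R*T.
RT = 8.314 * 275 = 2286.35
Pi = 0.112 * 2286.35
Pi = 256.0712 kPa, rounded to 4 dp:

256.0712 kPa


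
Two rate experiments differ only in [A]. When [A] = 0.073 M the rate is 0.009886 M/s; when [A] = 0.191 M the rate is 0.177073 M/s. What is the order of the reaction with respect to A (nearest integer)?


Rate is proportional to [A]^n, so rate2/rate1 = ([A]2/[A]1)^n. Take logs to solve for n.
rate2/rate1 = 0.177073 / 0.009886 = 17.9115
[A]2/[A]1 = 0.191 / 0.073 = 2.6164
n = ln(17.9115) / ln(2.6164) = 3.0
Nearest integer order:

3


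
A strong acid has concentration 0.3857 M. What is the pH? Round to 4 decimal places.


A strong acid dissociates completely, so [H+] equals the given concentration.
pH = -log10([H+]) = -log10(0.3857)
pH = 0.41375036, rounded to 4 dp:

0.4138


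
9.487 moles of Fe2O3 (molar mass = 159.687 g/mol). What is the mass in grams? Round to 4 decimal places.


mass = n * M
mass = 9.487 * 159.687
mass = 1514.950569 g, rounded to 4 dp:

1514.9506 g


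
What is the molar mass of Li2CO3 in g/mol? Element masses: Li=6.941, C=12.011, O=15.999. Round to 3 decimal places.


M = sum(count * atomic_mass) over atoms.
M = 2*6.941 + 1*12.011 + 3*15.999
M = 13.882 + 12.011 + 47.997
M = 73.89 g/mol, rounded to 3 dp:

73.890 g/mol


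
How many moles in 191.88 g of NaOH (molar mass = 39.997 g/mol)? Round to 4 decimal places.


n = mass / M
n = 191.88 / 39.997
n = 4.7973598 mol, rounded to 4 dp:

4.7974 mol


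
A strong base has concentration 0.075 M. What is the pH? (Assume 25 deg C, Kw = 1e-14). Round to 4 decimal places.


A strong base dissociates completely, so [OH-] equals the given concentration.
pOH = -log10([OH-]) = -log10(0.075) = 1.124939
pH = 14 - pOH = 14 - 1.124939
pH = 12.875061, rounded to 4 dp:

12.8751


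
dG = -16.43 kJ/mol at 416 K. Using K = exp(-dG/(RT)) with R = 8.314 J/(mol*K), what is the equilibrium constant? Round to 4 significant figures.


dG is in kJ/mol; multiply by 1000 to match R in J/(mol*K).
RT = 8.314 * 416 = 3458.624 J/mol
exponent = -dG*1000 / (RT) = -(-16.43*1000) / 3458.624 = 4.75044411
K = exp(4.75044411)
K = 115.63563, rounded to 4 significant figures:

115.6


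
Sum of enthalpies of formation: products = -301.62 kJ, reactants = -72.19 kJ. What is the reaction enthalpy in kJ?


dH_rxn = sum(dH_f products) - sum(dH_f reactants)
dH_rxn = -301.62 - (-72.19)
dH_rxn = -229.43 kJ:

-229.43 kJ


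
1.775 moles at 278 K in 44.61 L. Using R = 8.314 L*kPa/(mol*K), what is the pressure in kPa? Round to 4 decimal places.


PV = nRT, solve for P = nRT / V.
nRT = 1.775 * 8.314 * 278 = 4102.5433
P = 4102.5433 / 44.61
P = 91.96465591 kPa, rounded to 4 dp:

91.9647 kPa


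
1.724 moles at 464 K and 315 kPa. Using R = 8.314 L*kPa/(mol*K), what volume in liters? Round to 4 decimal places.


PV = nRT, solve for V = nRT / P.
nRT = 1.724 * 8.314 * 464 = 6650.6679
V = 6650.6679 / 315
V = 21.11323143 L, rounded to 4 dp:

21.1132 L


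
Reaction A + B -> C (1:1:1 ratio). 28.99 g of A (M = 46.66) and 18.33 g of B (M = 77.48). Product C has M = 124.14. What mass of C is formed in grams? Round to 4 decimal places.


Find moles of each reactant; the smaller value is the limiting reagent in a 1:1:1 reaction, so moles_C equals moles of the limiter.
n_A = mass_A / M_A = 28.99 / 46.66 = 0.621303 mol
n_B = mass_B / M_B = 18.33 / 77.48 = 0.236577 mol
Limiting reagent: B (smaller), n_limiting = 0.236577 mol
mass_C = n_limiting * M_C = 0.236577 * 124.14
mass_C = 29.36866878 g, rounded to 4 dp:

29.3687 g


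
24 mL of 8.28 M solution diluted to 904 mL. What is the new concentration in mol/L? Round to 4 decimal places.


Dilution: M1*V1 = M2*V2, solve for M2.
M2 = M1*V1 / V2
M2 = 8.28 * 24 / 904
M2 = 198.72 / 904
M2 = 0.21982301 mol/L, rounded to 4 dp:

0.2198 mol/L


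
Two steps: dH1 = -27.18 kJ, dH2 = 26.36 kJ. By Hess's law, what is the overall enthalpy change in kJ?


Hess's law: enthalpy is a state function, so add the step enthalpies.
dH_total = dH1 + dH2 = -27.18 + (26.36)
dH_total = -0.82 kJ:

-0.82 kJ


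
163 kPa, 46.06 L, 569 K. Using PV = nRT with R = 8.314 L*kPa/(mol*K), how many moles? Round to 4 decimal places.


PV = nRT, solve for n = PV / (RT).
PV = 163 * 46.06 = 7507.78
RT = 8.314 * 569 = 4730.666
n = 7507.78 / 4730.666
n = 1.58704504 mol, rounded to 4 dp:

1.5870 mol


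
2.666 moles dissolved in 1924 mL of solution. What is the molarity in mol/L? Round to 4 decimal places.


Convert volume to liters: V_L = V_mL / 1000.
V_L = 1924 / 1000 = 1.924 L
M = n / V_L = 2.666 / 1.924
M = 1.38565489 mol/L, rounded to 4 dp:

1.3857 mol/L


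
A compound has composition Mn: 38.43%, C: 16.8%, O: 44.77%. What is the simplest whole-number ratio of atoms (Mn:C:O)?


Assume 100 g of compound, divide each mass% by atomic mass to get moles, then normalize by the smallest to get a raw atom ratio.
Moles per 100 g: Mn: 38.43/54.938 = 0.6995, C: 16.8/12.011 = 1.3987, O: 44.77/15.999 = 2.7983
Raw ratio (divide by min = 0.6995): Mn: 1.0, C: 2.0, O: 4.0
Multiply by 1 to clear fractions: Mn: 1.0 ~= 1, C: 2.0 ~= 2, O: 4.0 ~= 4
Reduce by GCD to get the simplest whole-number ratio:

1:2:4


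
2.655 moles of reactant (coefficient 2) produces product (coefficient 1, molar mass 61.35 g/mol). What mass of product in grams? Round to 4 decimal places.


Use the coefficient ratio to convert reactant moles to product moles, then multiply by the product's molar mass.
moles_P = moles_R * (coeff_P / coeff_R) = 2.655 * (1/2) = 1.3275
mass_P = moles_P * M_P = 1.3275 * 61.35
mass_P = 81.442125 g, rounded to 4 dp:

81.4421 g


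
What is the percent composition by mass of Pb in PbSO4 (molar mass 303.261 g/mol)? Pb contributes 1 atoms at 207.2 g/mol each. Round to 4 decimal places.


pct = 100 * (n_elem * M_elem) / M_total
mass_contribution = 1 * 207.2 = 207.2 g/mol
pct = 100 * 207.2 / 303.261
pct = 68.32398495 %, rounded to 4 dp:

68.3240 %


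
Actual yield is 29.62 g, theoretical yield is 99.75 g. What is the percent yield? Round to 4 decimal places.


% yield = 100 * actual / theoretical
% yield = 100 * 29.62 / 99.75
% yield = 29.69423559 %, rounded to 4 dp:

29.6942 %


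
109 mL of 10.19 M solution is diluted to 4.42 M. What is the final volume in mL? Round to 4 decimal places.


Dilution: M1*V1 = M2*V2, solve for V2.
V2 = M1*V1 / M2
V2 = 10.19 * 109 / 4.42
V2 = 1110.71 / 4.42
V2 = 251.2918552 mL, rounded to 4 dp:

251.2919 mL


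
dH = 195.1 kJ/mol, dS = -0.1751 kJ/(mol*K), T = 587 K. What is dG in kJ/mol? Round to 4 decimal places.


Gibbs: dG = dH - T*dS (consistent units, dS already in kJ/(mol*K)).
T*dS = 587 * -0.1751 = -102.7837
dG = 195.1 - (-102.7837)
dG = 297.8837 kJ/mol, rounded to 4 dp:

297.8837 kJ/mol


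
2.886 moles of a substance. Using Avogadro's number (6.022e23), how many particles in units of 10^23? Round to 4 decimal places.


N = n * NA, then divide by 1e23 for the requested units.
N / 1e23 = n * 6.022
N / 1e23 = 2.886 * 6.022
N / 1e23 = 17.379492, rounded to 4 dp:

17.3795


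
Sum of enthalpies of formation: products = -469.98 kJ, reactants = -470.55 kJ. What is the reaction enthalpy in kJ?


dH_rxn = sum(dH_f products) - sum(dH_f reactants)
dH_rxn = -469.98 - (-470.55)
dH_rxn = 0.57 kJ:

0.57 kJ


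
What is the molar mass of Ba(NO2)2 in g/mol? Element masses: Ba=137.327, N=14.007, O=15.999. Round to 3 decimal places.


M = sum(count * atomic_mass) over atoms.
M = 1*137.327 + 2*14.007 + 4*15.999
M = 137.327 + 28.014 + 63.996
M = 229.337 g/mol, rounded to 3 dp:

229.337 g/mol


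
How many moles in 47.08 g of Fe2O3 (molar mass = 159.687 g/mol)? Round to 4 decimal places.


n = mass / M
n = 47.08 / 159.687
n = 0.29482675 mol, rounded to 4 dp:

0.2948 mol


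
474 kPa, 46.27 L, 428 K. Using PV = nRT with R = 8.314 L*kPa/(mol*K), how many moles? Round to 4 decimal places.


PV = nRT, solve for n = PV / (RT).
PV = 474 * 46.27 = 21931.98
RT = 8.314 * 428 = 3558.392
n = 21931.98 / 3558.392
n = 6.16345248 mol, rounded to 4 dp:

6.1635 mol


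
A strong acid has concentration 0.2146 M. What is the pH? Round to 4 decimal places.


A strong acid dissociates completely, so [H+] equals the given concentration.
pH = -log10([H+]) = -log10(0.2146)
pH = 0.66837028, rounded to 4 dp:

0.6684


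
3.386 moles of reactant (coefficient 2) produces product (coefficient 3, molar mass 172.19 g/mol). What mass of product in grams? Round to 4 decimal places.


Use the coefficient ratio to convert reactant moles to product moles, then multiply by the product's molar mass.
moles_P = moles_R * (coeff_P / coeff_R) = 3.386 * (3/2) = 5.079
mass_P = moles_P * M_P = 5.079 * 172.19
mass_P = 874.55301 g, rounded to 4 dp:

874.5530 g


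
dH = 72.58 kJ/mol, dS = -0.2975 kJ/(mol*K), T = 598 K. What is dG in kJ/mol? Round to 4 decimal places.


Gibbs: dG = dH - T*dS (consistent units, dS already in kJ/(mol*K)).
T*dS = 598 * -0.2975 = -177.905
dG = 72.58 - (-177.905)
dG = 250.485 kJ/mol, rounded to 4 dp:

250.4850 kJ/mol


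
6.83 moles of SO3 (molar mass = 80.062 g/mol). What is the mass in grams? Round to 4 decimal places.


mass = n * M
mass = 6.83 * 80.062
mass = 546.82346 g, rounded to 4 dp:

546.8235 g


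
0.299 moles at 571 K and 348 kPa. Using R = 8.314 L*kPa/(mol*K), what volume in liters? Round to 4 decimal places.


PV = nRT, solve for V = nRT / P.
nRT = 0.299 * 8.314 * 571 = 1419.4409
V = 1419.4409 / 348
V = 4.07885316 L, rounded to 4 dp:

4.0789 L


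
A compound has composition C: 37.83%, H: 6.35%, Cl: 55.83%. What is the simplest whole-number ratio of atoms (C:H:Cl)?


Assume 100 g of compound, divide each mass% by atomic mass to get moles, then normalize by the smallest to get a raw atom ratio.
Moles per 100 g: C: 37.83/12.011 = 3.1496, H: 6.35/1.008 = 6.2996, Cl: 55.83/35.453 = 1.5748
Raw ratio (divide by min = 1.5748): C: 2.0, H: 4.0, Cl: 1.0
Multiply by 1 to clear fractions: C: 2.0 ~= 2, H: 4.0 ~= 4, Cl: 1.0 ~= 1
Reduce by GCD to get the simplest whole-number ratio:

2:4:1


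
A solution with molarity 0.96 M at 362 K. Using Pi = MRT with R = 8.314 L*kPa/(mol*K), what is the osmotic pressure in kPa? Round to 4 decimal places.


Osmotic pressure (van't Hoff): Pi = M*R*T.
RT = 8.314 * 362 = 3009.668
Pi = 0.96 * 3009.668
Pi = 2889.28128 kPa, rounded to 4 dp:

2889.2813 kPa


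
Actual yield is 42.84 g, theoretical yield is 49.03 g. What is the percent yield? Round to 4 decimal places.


% yield = 100 * actual / theoretical
% yield = 100 * 42.84 / 49.03
% yield = 87.37507648 %, rounded to 4 dp:

87.3751 %


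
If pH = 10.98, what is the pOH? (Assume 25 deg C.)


At 25 deg C, pH + pOH = 14.
pOH = 14 - pH = 14 - 10.98
pOH = 3.02:

3.02


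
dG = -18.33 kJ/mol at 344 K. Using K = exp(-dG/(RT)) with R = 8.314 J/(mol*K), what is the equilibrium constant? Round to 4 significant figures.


dG is in kJ/mol; multiply by 1000 to match R in J/(mol*K).
RT = 8.314 * 344 = 2860.016 J/mol
exponent = -dG*1000 / (RT) = -(-18.33*1000) / 2860.016 = 6.40905505
K = exp(6.40905505)
K = 607.31952, rounded to 4 significant figures:

607.3


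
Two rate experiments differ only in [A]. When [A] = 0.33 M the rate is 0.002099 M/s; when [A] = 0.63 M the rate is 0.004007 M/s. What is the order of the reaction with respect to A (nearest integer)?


Rate is proportional to [A]^n, so rate2/rate1 = ([A]2/[A]1)^n. Take logs to solve for n.
rate2/rate1 = 0.004007 / 0.002099 = 1.909
[A]2/[A]1 = 0.63 / 0.33 = 1.9091
n = ln(1.909) / ln(1.9091) = 1.0
Nearest integer order:

1


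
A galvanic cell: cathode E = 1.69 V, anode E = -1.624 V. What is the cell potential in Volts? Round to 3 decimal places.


Standard cell potential: E_cell = E_cathode - E_anode.
E_cell = 1.69 - (-1.624)
E_cell = 3.314 V, rounded to 3 dp:

3.314 V


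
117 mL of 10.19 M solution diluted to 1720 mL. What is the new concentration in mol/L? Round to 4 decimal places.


Dilution: M1*V1 = M2*V2, solve for M2.
M2 = M1*V1 / V2
M2 = 10.19 * 117 / 1720
M2 = 1192.23 / 1720
M2 = 0.69315698 mol/L, rounded to 4 dp:

0.6932 mol/L


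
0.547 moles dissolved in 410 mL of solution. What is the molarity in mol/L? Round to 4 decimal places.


Convert volume to liters: V_L = V_mL / 1000.
V_L = 410 / 1000 = 0.41 L
M = n / V_L = 0.547 / 0.41
M = 1.33414634 mol/L, rounded to 4 dp:

1.3341 mol/L


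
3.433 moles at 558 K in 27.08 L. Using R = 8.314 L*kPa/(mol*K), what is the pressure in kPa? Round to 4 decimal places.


PV = nRT, solve for P = nRT / V.
nRT = 3.433 * 8.314 * 558 = 15926.4148
P = 15926.4148 / 27.08
P = 588.12462334 kPa, rounded to 4 dp:

588.1246 kPa


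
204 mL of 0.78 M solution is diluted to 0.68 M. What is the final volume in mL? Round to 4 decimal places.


Dilution: M1*V1 = M2*V2, solve for V2.
V2 = M1*V1 / M2
V2 = 0.78 * 204 / 0.68
V2 = 159.12 / 0.68
V2 = 234.0 mL, rounded to 4 dp:

234.0000 mL


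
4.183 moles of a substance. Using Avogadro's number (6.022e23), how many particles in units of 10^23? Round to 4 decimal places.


N = n * NA, then divide by 1e23 for the requested units.
N / 1e23 = n * 6.022
N / 1e23 = 4.183 * 6.022
N / 1e23 = 25.190026, rounded to 4 dp:

25.1900


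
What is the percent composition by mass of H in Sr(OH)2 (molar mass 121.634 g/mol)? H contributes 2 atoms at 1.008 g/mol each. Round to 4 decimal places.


pct = 100 * (n_elem * M_elem) / M_total
mass_contribution = 2 * 1.008 = 2.016 g/mol
pct = 100 * 2.016 / 121.634
pct = 1.65743131 %, rounded to 4 dp:

1.6574 %


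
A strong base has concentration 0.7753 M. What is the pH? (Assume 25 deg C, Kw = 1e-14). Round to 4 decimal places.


A strong base dissociates completely, so [OH-] equals the given concentration.
pOH = -log10([OH-]) = -log10(0.7753) = 0.11053
pH = 14 - pOH = 14 - 0.11053
pH = 13.88947, rounded to 4 dp:

13.8895


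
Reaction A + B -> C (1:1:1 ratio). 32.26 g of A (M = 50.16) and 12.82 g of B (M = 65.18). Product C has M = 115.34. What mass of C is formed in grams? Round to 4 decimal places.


Find moles of each reactant; the smaller value is the limiting reagent in a 1:1:1 reaction, so moles_C equals moles of the limiter.
n_A = mass_A / M_A = 32.26 / 50.16 = 0.643142 mol
n_B = mass_B / M_B = 12.82 / 65.18 = 0.196686 mol
Limiting reagent: B (smaller), n_limiting = 0.196686 mol
mass_C = n_limiting * M_C = 0.196686 * 115.34
mass_C = 22.68576324 g, rounded to 4 dp:

22.6858 g


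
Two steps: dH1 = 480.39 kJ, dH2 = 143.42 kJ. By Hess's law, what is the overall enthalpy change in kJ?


Hess's law: enthalpy is a state function, so add the step enthalpies.
dH_total = dH1 + dH2 = 480.39 + (143.42)
dH_total = 623.81 kJ:

623.81 kJ


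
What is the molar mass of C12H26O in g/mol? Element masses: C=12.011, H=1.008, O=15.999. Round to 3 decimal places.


M = sum(count * atomic_mass) over atoms.
M = 12*12.011 + 26*1.008 + 1*15.999
M = 144.132 + 26.208 + 15.999
M = 186.339 g/mol, rounded to 3 dp:

186.339 g/mol


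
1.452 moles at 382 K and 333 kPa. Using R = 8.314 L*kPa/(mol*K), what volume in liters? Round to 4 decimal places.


PV = nRT, solve for V = nRT / P.
nRT = 1.452 * 8.314 * 382 = 4611.4765
V = 4611.4765 / 333
V = 13.84827778 L, rounded to 4 dp:

13.8483 L


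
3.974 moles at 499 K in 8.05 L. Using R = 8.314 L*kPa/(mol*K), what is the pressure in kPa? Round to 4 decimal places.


PV = nRT, solve for P = nRT / V.
nRT = 3.974 * 8.314 * 499 = 16486.8782
P = 16486.8782 / 8.05
P = 2048.05940373 kPa, rounded to 4 dp:

2048.0594 kPa


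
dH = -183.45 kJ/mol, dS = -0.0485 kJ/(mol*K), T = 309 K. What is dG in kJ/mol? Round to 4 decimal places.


Gibbs: dG = dH - T*dS (consistent units, dS already in kJ/(mol*K)).
T*dS = 309 * -0.0485 = -14.9865
dG = -183.45 - (-14.9865)
dG = -168.4635 kJ/mol, rounded to 4 dp:

-168.4635 kJ/mol


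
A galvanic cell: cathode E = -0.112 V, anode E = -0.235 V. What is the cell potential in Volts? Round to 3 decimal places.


Standard cell potential: E_cell = E_cathode - E_anode.
E_cell = -0.112 - (-0.235)
E_cell = 0.123 V, rounded to 3 dp:

0.123 V


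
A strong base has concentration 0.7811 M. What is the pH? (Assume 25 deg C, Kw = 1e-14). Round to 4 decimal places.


A strong base dissociates completely, so [OH-] equals the given concentration.
pOH = -log10([OH-]) = -log10(0.7811) = 0.107293
pH = 14 - pOH = 14 - 0.107293
pH = 13.892707, rounded to 4 dp:

13.8927


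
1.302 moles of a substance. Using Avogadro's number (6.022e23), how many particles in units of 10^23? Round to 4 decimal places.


N = n * NA, then divide by 1e23 for the requested units.
N / 1e23 = n * 6.022
N / 1e23 = 1.302 * 6.022
N / 1e23 = 7.840644, rounded to 4 dp:

7.8406


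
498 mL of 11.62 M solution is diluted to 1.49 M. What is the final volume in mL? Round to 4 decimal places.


Dilution: M1*V1 = M2*V2, solve for V2.
V2 = M1*V1 / M2
V2 = 11.62 * 498 / 1.49
V2 = 5786.76 / 1.49
V2 = 3883.73154362 mL, rounded to 4 dp:

3883.7315 mL


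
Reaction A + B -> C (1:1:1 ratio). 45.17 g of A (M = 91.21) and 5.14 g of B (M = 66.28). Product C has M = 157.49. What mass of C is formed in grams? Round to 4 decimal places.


Find moles of each reactant; the smaller value is the limiting reagent in a 1:1:1 reaction, so moles_C equals moles of the limiter.
n_A = mass_A / M_A = 45.17 / 91.21 = 0.495231 mol
n_B = mass_B / M_B = 5.14 / 66.28 = 0.07755 mol
Limiting reagent: B (smaller), n_limiting = 0.07755 mol
mass_C = n_limiting * M_C = 0.07755 * 157.49
mass_C = 12.2133495 g, rounded to 4 dp:

12.2133 g


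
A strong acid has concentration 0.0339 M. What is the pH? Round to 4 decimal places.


A strong acid dissociates completely, so [H+] equals the given concentration.
pH = -log10([H+]) = -log10(0.0339)
pH = 1.4698003, rounded to 4 dp:

1.4698


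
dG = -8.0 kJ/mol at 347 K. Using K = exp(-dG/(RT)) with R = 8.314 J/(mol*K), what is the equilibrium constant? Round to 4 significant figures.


dG is in kJ/mol; multiply by 1000 to match R in J/(mol*K).
RT = 8.314 * 347 = 2884.958 J/mol
exponent = -dG*1000 / (RT) = -(-8.0*1000) / 2884.958 = 2.77300397
K = exp(2.77300397)
K = 16.006645, rounded to 4 significant figures:

16.01


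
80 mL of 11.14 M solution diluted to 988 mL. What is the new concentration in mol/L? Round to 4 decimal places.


Dilution: M1*V1 = M2*V2, solve for M2.
M2 = M1*V1 / V2
M2 = 11.14 * 80 / 988
M2 = 891.2 / 988
M2 = 0.90202429 mol/L, rounded to 4 dp:

0.9020 mol/L


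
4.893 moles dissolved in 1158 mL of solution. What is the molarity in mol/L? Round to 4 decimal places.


Convert volume to liters: V_L = V_mL / 1000.
V_L = 1158 / 1000 = 1.158 L
M = n / V_L = 4.893 / 1.158
M = 4.2253886 mol/L, rounded to 4 dp:

4.2254 mol/L


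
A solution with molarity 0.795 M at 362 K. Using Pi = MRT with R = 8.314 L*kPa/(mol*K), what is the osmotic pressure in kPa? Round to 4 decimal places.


Osmotic pressure (van't Hoff): Pi = M*R*T.
RT = 8.314 * 362 = 3009.668
Pi = 0.795 * 3009.668
Pi = 2392.68606 kPa, rounded to 4 dp:

2392.6861 kPa


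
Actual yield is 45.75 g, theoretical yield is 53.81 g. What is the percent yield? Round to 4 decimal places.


% yield = 100 * actual / theoretical
% yield = 100 * 45.75 / 53.81
% yield = 85.02137149 %, rounded to 4 dp:

85.0214 %


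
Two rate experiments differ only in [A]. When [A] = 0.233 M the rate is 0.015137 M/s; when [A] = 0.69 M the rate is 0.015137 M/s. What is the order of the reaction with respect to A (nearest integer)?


Rate is proportional to [A]^n, so rate2/rate1 = ([A]2/[A]1)^n. Take logs to solve for n.
rate2/rate1 = 0.015137 / 0.015137 = 1.0
[A]2/[A]1 = 0.69 / 0.233 = 2.9614
n = ln(1.0) / ln(2.9614) = 0.0
Nearest integer order:

0


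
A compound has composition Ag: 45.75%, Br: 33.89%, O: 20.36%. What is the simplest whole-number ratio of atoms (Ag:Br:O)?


Assume 100 g of compound, divide each mass% by atomic mass to get moles, then normalize by the smallest to get a raw atom ratio.
Moles per 100 g: Ag: 45.75/107.868 = 0.4241, Br: 33.89/79.904 = 0.4241, O: 20.36/15.999 = 1.2726
Raw ratio (divide by min = 0.4241): Ag: 1.0, Br: 1.0, O: 3.0
Multiply by 1 to clear fractions: Ag: 1.0 ~= 1, Br: 1.0 ~= 1, O: 3.0 ~= 3
Reduce by GCD to get the simplest whole-number ratio:

1:1:3


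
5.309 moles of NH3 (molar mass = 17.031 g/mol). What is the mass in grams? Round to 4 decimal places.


mass = n * M
mass = 5.309 * 17.031
mass = 90.417579 g, rounded to 4 dp:

90.4176 g


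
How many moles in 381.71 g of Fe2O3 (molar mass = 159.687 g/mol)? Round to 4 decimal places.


n = mass / M
n = 381.71 / 159.687
n = 2.39036365 mol, rounded to 4 dp:

2.3904 mol


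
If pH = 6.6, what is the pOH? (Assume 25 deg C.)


At 25 deg C, pH + pOH = 14.
pOH = 14 - pH = 14 - 6.6
pOH = 7.4:

7.40


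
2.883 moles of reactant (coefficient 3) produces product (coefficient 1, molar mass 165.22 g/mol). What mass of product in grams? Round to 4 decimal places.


Use the coefficient ratio to convert reactant moles to product moles, then multiply by the product's molar mass.
moles_P = moles_R * (coeff_P / coeff_R) = 2.883 * (1/3) = 0.961
mass_P = moles_P * M_P = 0.961 * 165.22
mass_P = 158.77642 g, rounded to 4 dp:

158.7764 g


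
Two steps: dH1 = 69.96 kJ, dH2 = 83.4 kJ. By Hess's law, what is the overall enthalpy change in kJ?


Hess's law: enthalpy is a state function, so add the step enthalpies.
dH_total = dH1 + dH2 = 69.96 + (83.4)
dH_total = 153.36 kJ:

153.36 kJ


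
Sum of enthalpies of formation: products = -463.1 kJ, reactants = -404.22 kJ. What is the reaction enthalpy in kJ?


dH_rxn = sum(dH_f products) - sum(dH_f reactants)
dH_rxn = -463.1 - (-404.22)
dH_rxn = -58.88 kJ:

-58.88 kJ


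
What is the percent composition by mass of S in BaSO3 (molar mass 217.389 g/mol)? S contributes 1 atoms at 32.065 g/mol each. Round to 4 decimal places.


pct = 100 * (n_elem * M_elem) / M_total
mass_contribution = 1 * 32.065 = 32.065 g/mol
pct = 100 * 32.065 / 217.389
pct = 14.75005635 %, rounded to 4 dp:

14.7501 %


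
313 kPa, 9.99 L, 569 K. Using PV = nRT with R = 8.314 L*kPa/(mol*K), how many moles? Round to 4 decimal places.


PV = nRT, solve for n = PV / (RT).
PV = 313 * 9.99 = 3126.87
RT = 8.314 * 569 = 4730.666
n = 3126.87 / 4730.666
n = 0.66097881 mol, rounded to 4 dp:

0.6610 mol


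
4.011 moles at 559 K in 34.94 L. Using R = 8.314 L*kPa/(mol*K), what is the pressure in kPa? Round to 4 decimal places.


PV = nRT, solve for P = nRT / V.
nRT = 4.011 * 8.314 * 559 = 18641.2268
P = 18641.2268 / 34.94
P = 533.52108758 kPa, rounded to 4 dp:

533.5211 kPa


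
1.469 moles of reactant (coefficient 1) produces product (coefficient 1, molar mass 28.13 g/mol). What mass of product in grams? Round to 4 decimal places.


Use the coefficient ratio to convert reactant moles to product moles, then multiply by the product's molar mass.
moles_P = moles_R * (coeff_P / coeff_R) = 1.469 * (1/1) = 1.469
mass_P = moles_P * M_P = 1.469 * 28.13
mass_P = 41.32297 g, rounded to 4 dp:

41.3230 g


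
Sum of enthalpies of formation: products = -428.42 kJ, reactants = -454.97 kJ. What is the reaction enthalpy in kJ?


dH_rxn = sum(dH_f products) - sum(dH_f reactants)
dH_rxn = -428.42 - (-454.97)
dH_rxn = 26.55 kJ:

26.55 kJ


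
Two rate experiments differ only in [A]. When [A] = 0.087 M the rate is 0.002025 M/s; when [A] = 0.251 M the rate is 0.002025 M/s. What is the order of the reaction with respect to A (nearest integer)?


Rate is proportional to [A]^n, so rate2/rate1 = ([A]2/[A]1)^n. Take logs to solve for n.
rate2/rate1 = 0.002025 / 0.002025 = 1.0
[A]2/[A]1 = 0.251 / 0.087 = 2.8851
n = ln(1.0) / ln(2.8851) = 0.0
Nearest integer order:

0


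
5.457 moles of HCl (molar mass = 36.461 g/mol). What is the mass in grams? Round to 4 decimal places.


mass = n * M
mass = 5.457 * 36.461
mass = 198.967677 g, rounded to 4 dp:

198.9677 g


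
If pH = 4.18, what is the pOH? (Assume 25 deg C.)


At 25 deg C, pH + pOH = 14.
pOH = 14 - pH = 14 - 4.18
pOH = 9.82:

9.82


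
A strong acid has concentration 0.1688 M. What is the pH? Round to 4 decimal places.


A strong acid dissociates completely, so [H+] equals the given concentration.
pH = -log10([H+]) = -log10(0.1688)
pH = 0.77262756, rounded to 4 dp:

0.7726


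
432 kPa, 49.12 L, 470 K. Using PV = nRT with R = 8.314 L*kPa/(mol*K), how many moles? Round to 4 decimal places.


PV = nRT, solve for n = PV / (RT).
PV = 432 * 49.12 = 21219.84
RT = 8.314 * 470 = 3907.58
n = 21219.84 / 3907.58
n = 5.43043009 mol, rounded to 4 dp:

5.4304 mol


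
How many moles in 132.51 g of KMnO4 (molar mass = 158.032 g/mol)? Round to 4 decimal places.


n = mass / M
n = 132.51 / 158.032
n = 0.83850106 mol, rounded to 4 dp:

0.8385 mol


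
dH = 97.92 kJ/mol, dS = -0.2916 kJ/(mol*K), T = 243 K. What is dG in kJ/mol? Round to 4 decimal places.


Gibbs: dG = dH - T*dS (consistent units, dS already in kJ/(mol*K)).
T*dS = 243 * -0.2916 = -70.8588
dG = 97.92 - (-70.8588)
dG = 168.7788 kJ/mol, rounded to 4 dp:

168.7788 kJ/mol


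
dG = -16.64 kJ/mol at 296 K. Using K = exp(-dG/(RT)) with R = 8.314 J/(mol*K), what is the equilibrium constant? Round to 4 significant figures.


dG is in kJ/mol; multiply by 1000 to match R in J/(mol*K).
RT = 8.314 * 296 = 2460.944 J/mol
exponent = -dG*1000 / (RT) = -(-16.64*1000) / 2460.944 = 6.76163293
K = exp(6.76163293)
K = 864.05198, rounded to 4 significant figures:

864.1


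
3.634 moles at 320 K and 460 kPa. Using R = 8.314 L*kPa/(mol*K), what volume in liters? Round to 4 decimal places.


PV = nRT, solve for V = nRT / P.
nRT = 3.634 * 8.314 * 320 = 9668.1843
V = 9668.1843 / 460
V = 21.01779196 L, rounded to 4 dp:

21.0178 L


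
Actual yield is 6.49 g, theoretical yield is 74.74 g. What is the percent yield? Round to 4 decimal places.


% yield = 100 * actual / theoretical
% yield = 100 * 6.49 / 74.74
% yield = 8.68343591 %, rounded to 4 dp:

8.6834 %


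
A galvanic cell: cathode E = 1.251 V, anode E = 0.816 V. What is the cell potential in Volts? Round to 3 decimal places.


Standard cell potential: E_cell = E_cathode - E_anode.
E_cell = 1.251 - (0.816)
E_cell = 0.435 V, rounded to 3 dp:

0.435 V


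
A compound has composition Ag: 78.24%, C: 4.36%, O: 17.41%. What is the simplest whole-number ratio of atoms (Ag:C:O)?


Assume 100 g of compound, divide each mass% by atomic mass to get moles, then normalize by the smallest to get a raw atom ratio.
Moles per 100 g: Ag: 78.24/107.868 = 0.7253, C: 4.36/12.011 = 0.363, O: 17.41/15.999 = 1.0882
Raw ratio (divide by min = 0.363): Ag: 1.998, C: 1.0, O: 2.998
Multiply by 1 to clear fractions: Ag: 1.998 ~= 2, C: 1.0 ~= 1, O: 2.998 ~= 3
Reduce by GCD to get the simplest whole-number ratio:

2:1:3


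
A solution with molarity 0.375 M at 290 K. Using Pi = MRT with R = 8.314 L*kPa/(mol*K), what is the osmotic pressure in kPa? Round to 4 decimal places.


Osmotic pressure (van't Hoff): Pi = M*R*T.
RT = 8.314 * 290 = 2411.06
Pi = 0.375 * 2411.06
Pi = 904.1475 kPa, rounded to 4 dp:

904.1475 kPa


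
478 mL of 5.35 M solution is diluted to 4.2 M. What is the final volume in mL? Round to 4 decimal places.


Dilution: M1*V1 = M2*V2, solve for V2.
V2 = M1*V1 / M2
V2 = 5.35 * 478 / 4.2
V2 = 2557.3 / 4.2
V2 = 608.88095238 mL, rounded to 4 dp:

608.8810 mL


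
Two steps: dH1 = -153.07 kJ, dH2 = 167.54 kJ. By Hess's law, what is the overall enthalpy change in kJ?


Hess's law: enthalpy is a state function, so add the step enthalpies.
dH_total = dH1 + dH2 = -153.07 + (167.54)
dH_total = 14.47 kJ:

14.47 kJ


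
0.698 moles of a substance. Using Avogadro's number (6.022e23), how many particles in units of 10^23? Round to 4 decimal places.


N = n * NA, then divide by 1e23 for the requested units.
N / 1e23 = n * 6.022
N / 1e23 = 0.698 * 6.022
N / 1e23 = 4.203356, rounded to 4 dp:

4.2034


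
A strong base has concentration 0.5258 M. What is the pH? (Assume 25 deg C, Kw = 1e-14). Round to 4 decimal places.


A strong base dissociates completely, so [OH-] equals the given concentration.
pOH = -log10([OH-]) = -log10(0.5258) = 0.279179
pH = 14 - pOH = 14 - 0.279179
pH = 13.720821, rounded to 4 dp:

13.7208


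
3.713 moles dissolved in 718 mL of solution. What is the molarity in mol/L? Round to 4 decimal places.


Convert volume to liters: V_L = V_mL / 1000.
V_L = 718 / 1000 = 0.718 L
M = n / V_L = 3.713 / 0.718
M = 5.17130919 mol/L, rounded to 4 dp:

5.1713 mol/L


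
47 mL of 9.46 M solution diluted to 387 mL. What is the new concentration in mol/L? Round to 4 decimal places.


Dilution: M1*V1 = M2*V2, solve for M2.
M2 = M1*V1 / V2
M2 = 9.46 * 47 / 387
M2 = 444.62 / 387
M2 = 1.14888889 mol/L, rounded to 4 dp:

1.1489 mol/L


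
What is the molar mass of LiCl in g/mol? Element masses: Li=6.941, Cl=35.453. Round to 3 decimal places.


M = sum(count * atomic_mass) over atoms.
M = 1*6.941 + 1*35.453
M = 6.941 + 35.453
M = 42.394 g/mol, rounded to 3 dp:

42.394 g/mol


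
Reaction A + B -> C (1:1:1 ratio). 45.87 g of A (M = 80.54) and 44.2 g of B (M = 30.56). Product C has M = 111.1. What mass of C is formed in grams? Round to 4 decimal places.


Find moles of each reactant; the smaller value is the limiting reagent in a 1:1:1 reaction, so moles_C equals moles of the limiter.
n_A = mass_A / M_A = 45.87 / 80.54 = 0.569531 mol
n_B = mass_B / M_B = 44.2 / 30.56 = 1.446335 mol
Limiting reagent: A (smaller), n_limiting = 0.569531 mol
mass_C = n_limiting * M_C = 0.569531 * 111.1
mass_C = 63.2748941 g, rounded to 4 dp:

63.2749 g
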